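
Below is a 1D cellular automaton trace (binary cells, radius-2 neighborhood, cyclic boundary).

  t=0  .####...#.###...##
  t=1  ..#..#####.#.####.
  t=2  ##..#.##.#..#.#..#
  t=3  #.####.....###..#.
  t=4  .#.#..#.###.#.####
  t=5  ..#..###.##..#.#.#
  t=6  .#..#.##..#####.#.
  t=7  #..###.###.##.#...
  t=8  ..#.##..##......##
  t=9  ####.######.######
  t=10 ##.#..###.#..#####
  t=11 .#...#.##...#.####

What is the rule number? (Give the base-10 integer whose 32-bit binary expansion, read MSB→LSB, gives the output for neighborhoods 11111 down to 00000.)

  [31] ##### => #  t=1,i=7
  [30] ####. => .  t=0,i=3
  [29] ###.# => #  t=1,i=9
  [28] ###.. => .  t=0,i=4
  [27] ##.## => .  t=0,i=0
  [26] ##.#. => .  t=1,i=10
  [25] ##..# => #  t=2,i=2
  [24] ##... => #  t=0,i=5
  [23] #.### => .  t=0,i=1
  [22] #.##. => .  t=2,i=6
  [21] #.#.# => .  t=1,i=11
  [20] #.#.. => .  t=2,i=9
  [19] #..## => #  t=1,i=4
  [18] #..#. => #  t=2,i=3
  [17] #...# => #  t=0,i=6
  [16] #.... => .  t=3,i=7
  [15] .#### => #  t=0,i=2
  [14] .###. => #  t=0,i=11
  [13] .##.# => .  t=0,i=17
  [12] .##.. => #  t=5,i=10
  [11] .#.## => #  t=0,i=9
  [10] .#.#. => #  t=2,i=13
  [9] .#..# => .  t=1,i=3
  [8] .#... => .  t=7,i=15
  [7] ..### => .  t=1,i=5
  [6] ..##. => #  t=0,i=16
  [5] ..#.# => #  t=0,i=8
  [4] ..#.. => .  t=1,i=2
  [3] ...## => #  t=0,i=15
  [2] ...#. => #  t=0,i=7
  [1] ....# => #  t=3,i=9
  [0] ..... => #  t=3,i=8
  bits 10100011000011101101110001101111 = 2735660143

2735660143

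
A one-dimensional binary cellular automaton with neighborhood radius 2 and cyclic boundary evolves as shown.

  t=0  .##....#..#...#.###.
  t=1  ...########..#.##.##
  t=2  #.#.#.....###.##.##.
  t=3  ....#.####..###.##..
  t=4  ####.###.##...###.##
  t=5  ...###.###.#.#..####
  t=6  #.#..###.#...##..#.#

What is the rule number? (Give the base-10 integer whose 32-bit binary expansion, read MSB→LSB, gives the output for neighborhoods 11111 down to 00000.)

  [31] ##### => .  t=1,i=5
  [30] ####. => .  t=1,i=9
  [29] ###.# => #  t=2,i=12
  [28] ###.. => #  t=0,i=18
  [27] ##.## => #  t=1,i=17
  [26] ##.#. => .  t=2,i=19
  [25] ##..# => #  t=0,i=19
  [24] ##... => #  t=0,i=3
  [23] #.### => #  t=0,i=16
  [22] #.##. => #  t=1,i=15
  [21] #.#.# => .  t=2,i=0
  [20] #.#.. => #  t=2,i=4
  [19] #..## => .  t=0,i=0
  [18] #..#. => #  t=0,i=9
  [17] #...# => .  t=0,i=12
  [16] #.... => #  t=0,i=4
  [15] .#### => #  t=1,i=4
  [14] .###. => .  t=0,i=17
  [13] .##.# => .  t=1,i=16
  [12] .##.. => .  t=0,i=2
  [11] .#.## => #  t=0,i=15
  [10] .#.#. => .  t=2,i=1
  [9] .#..# => #  t=0,i=8
  [8] .#... => .  t=0,i=11
  [7] ..### => .  t=1,i=3
  [6] ..##. => .  t=0,i=1
  [5] ..#.# => .  t=0,i=14
  [4] ..#.. => #  t=0,i=7
  [3] ...## => #  t=1,i=2
  [2] ...#. => #  t=0,i=6
  [1] ....# => #  t=0,i=5
  [0] ..... => #  t=2,i=7
  bits 00111011110101011000101000011111 = 1003850271

1003850271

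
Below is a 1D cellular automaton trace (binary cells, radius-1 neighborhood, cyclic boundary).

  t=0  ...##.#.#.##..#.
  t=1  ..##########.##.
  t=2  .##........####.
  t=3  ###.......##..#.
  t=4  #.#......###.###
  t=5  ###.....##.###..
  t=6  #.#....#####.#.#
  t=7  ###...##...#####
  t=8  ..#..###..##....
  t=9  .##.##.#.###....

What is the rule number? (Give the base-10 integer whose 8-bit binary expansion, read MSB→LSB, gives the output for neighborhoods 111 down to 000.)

110

  ###|.  b7=0 t=1,i=3
  ##.|#  b6=1 t=0,i=4
  #.#|#  b5=1 t=0,i=5
  #..|.  b4=0 t=0,i=12
  .##|#  b3=1 t=0,i=3
  .#.|#  b2=1 t=0,i=6
  ..#|#  b1=1 t=0,i=2
  ...|.  b0=0 t=0,i=0
  bits 01101110 = 110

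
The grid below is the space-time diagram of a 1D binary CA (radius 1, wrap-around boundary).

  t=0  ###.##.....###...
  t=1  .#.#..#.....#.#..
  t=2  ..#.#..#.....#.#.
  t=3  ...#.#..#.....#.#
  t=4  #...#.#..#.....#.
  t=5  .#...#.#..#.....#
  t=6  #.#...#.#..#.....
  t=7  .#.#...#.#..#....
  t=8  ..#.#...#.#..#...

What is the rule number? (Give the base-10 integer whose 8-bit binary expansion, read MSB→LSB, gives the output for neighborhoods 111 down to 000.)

  nb ###: next=#  (t=0,i=1, bit7=1)
  nb ##.: next=.  (t=0,i=2, bit6=0)
  nb #.#: next=#  (t=0,i=3, bit5=1)
  nb #..: next=#  (t=0,i=6, bit4=1)
  nb .##: next=.  (t=0,i=0, bit3=0)
  nb .#.: next=.  (t=1,i=1, bit2=0)
  nb ..#: next=.  (t=0,i=10, bit1=0)
  nb ...: next=.  (t=0,i=7, bit0=0)
  bits 10110000 = 176

176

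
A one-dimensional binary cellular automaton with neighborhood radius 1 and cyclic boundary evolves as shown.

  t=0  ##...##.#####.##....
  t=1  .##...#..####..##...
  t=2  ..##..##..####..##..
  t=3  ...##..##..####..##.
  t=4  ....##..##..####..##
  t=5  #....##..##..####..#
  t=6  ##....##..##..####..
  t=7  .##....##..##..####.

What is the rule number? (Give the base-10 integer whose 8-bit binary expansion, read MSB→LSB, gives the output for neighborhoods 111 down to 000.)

212

  ###|#  b7=1 t=0,i=9
  ##.|#  b6=1 t=0,i=1
  #.#|.  b5=0 t=0,i=7
  #..|#  b4=1 t=0,i=2
  .##|.  b3=0 t=0,i=0
  .#.|#  b2=1 t=1,i=6
  ..#|.  b1=0 t=0,i=4
  ...|.  b0=0 t=0,i=3
  bits 11010100 = 212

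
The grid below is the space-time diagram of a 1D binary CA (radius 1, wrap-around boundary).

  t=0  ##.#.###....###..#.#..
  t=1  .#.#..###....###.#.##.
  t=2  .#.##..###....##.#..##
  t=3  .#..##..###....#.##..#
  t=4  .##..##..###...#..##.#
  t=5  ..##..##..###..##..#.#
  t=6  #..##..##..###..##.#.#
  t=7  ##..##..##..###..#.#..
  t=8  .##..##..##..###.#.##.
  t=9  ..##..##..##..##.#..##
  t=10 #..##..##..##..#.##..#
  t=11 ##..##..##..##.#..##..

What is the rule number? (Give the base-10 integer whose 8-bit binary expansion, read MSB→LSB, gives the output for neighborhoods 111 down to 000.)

212

  nb ###: next=#  (t=0,i=6, bit7=1)
  nb ##.: next=#  (t=0,i=1, bit6=1)
  nb #.#: next=.  (t=0,i=2, bit5=0)
  nb #..: next=#  (t=0,i=8, bit4=1)
  nb .##: next=.  (t=0,i=0, bit3=0)
  nb .#.: next=#  (t=0,i=3, bit2=1)
  nb ..#: next=.  (t=0,i=11, bit1=0)
  nb ...: next=.  (t=0,i=9, bit0=0)
  bits 11010100 = 212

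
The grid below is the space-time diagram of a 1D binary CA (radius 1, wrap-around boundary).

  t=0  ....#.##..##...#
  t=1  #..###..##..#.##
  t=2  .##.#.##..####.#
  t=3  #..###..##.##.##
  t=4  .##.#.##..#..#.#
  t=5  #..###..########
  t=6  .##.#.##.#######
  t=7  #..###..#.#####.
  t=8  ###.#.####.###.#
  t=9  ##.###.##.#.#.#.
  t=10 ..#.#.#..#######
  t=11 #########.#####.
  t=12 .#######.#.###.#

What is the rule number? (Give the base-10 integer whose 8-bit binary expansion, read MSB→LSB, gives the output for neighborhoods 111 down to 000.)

  [7] ### => #  t=1,i=4
  [6] ##. => .  t=0,i=7
  [5] #.# => #  t=0,i=5
  [4] #.. => #  t=0,i=0
  [3] .## => .  t=0,i=6
  [2] .#. => #  t=0,i=4
  [1] ..# => #  t=0,i=3
  [0] ... => .  t=0,i=1
  bits 10110110 = 182

182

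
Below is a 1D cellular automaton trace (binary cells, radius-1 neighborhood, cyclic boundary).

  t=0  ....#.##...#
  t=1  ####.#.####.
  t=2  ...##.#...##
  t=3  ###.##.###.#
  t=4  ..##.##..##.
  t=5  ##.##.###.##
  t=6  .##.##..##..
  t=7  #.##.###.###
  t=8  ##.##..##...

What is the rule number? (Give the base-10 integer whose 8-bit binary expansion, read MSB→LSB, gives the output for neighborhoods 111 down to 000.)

  [7] ### => .  t=1,i=1
  [6] ##. => #  t=0,i=7
  [5] #.# => #  t=0,i=5
  [4] #.. => #  t=0,i=0
  [3] .## => .  t=0,i=6
  [2] .#. => .  t=0,i=4
  [1] ..# => #  t=0,i=3
  [0] ... => #  t=0,i=1
  bits 01110011 = 115

115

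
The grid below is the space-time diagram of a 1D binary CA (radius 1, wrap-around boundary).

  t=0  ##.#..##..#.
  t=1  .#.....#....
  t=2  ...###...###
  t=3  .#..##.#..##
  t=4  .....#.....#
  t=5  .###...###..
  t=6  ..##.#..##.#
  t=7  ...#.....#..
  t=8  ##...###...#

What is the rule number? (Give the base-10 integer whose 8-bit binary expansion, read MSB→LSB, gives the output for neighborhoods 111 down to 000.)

193

  ### -> #   bit 7 = 1  t=2,i=4
  ##. -> #   bit 6 = 1  t=0,i=1
  #.# -> .   bit 5 = 0  t=0,i=2
  #.. -> .   bit 4 = 0  t=0,i=4
  .## -> .   bit 3 = 0  t=0,i=0
  .#. -> .   bit 2 = 0  t=0,i=3
  ..# -> .   bit 1 = 0  t=0,i=5
  ... -> #   bit 0 = 1  t=1,i=3
  bits 11000001 = 193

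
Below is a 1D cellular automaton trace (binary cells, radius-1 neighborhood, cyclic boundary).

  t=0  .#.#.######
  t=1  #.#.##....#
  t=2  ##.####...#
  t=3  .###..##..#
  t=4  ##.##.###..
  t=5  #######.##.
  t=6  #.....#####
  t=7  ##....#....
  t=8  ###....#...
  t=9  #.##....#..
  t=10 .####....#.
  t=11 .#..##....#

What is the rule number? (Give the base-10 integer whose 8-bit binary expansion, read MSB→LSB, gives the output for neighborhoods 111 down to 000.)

120

  ###|.  b7=0 t=0,i=6
  ##.|#  b6=1 t=0,i=10
  #.#|#  b5=1 t=0,i=0
  #..|#  b4=1 t=1,i=6
  .##|#  b3=1 t=0,i=5
  .#.|.  b2=0 t=0,i=1
  ..#|.  b1=0 t=1,i=9
  ...|.  b0=0 t=1,i=7
  bits 01111000 = 120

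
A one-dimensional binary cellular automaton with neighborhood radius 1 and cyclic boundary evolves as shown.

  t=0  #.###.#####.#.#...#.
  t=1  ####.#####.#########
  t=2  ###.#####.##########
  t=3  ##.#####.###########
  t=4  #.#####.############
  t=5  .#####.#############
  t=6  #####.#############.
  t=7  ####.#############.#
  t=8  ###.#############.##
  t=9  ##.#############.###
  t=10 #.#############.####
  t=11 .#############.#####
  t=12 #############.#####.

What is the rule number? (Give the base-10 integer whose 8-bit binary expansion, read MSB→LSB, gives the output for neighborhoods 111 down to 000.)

  ### -> #   bit 7 = 1  t=0,i=3
  ##. -> .   bit 6 = 0  t=0,i=4
  #.# -> #   bit 5 = 1  t=0,i=1
  #.. -> #   bit 4 = 1  t=0,i=15
  .## -> #   bit 3 = 1  t=0,i=2
  .#. -> #   bit 2 = 1  t=0,i=0
  ..# -> #   bit 1 = 1  t=0,i=17
  ... -> #   bit 0 = 1  t=0,i=16
  bits 10111111 = 191

191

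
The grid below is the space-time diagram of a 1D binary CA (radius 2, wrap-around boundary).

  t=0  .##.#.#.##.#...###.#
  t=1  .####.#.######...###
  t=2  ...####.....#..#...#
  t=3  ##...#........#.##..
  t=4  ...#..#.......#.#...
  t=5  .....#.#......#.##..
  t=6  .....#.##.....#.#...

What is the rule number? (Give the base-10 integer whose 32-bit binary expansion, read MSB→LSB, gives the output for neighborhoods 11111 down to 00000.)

  [31] ##### => .  t=1,i=10
  [30] ####. => #  t=1,i=3
  [29] ###.# => #  t=0,i=17
  [28] ###.. => .  t=1,i=13
  [27] ##.## => .  t=1,i=0
  [26] ##.#. => #  t=0,i=3
  [25] ##..# => .  t=3,i=18
  [24] ##... => .  t=1,i=14
  [23] #.### => .  t=1,i=1
  [22] #.##. => #  t=0,i=1
  [21] #.#.# => #  t=0,i=4
  [20] #.#.. => #  t=0,i=11
  [19] #..## => .  t=3,i=19
  [18] #..#. => #  t=2,i=14
  [17] #...# => #  t=0,i=13
  [16] #.... => .  t=2,i=8
  [15] .#### => .  t=1,i=2
  [14] .###. => .  t=0,i=16
  [13] .##.# => #  t=0,i=2
  [12] .##.. => .  t=3,i=1
  [11] .#.## => .  t=0,i=0
  [10] .#.#. => .  t=0,i=5
  [9] .#..# => .  t=2,i=13
  [8] .#... => #  t=0,i=12
  [7] ..### => .  t=0,i=15
  [6] ..##. => .  t=3,i=0
  [5] ..#.# => #  t=3,i=14
  [4] ..#.. => .  t=2,i=12
  [3] ...## => .  t=0,i=14
  [2] ...#. => .  t=2,i=11
  [1] ....# => .  t=2,i=10
  [0] ..... => .  t=2,i=9
  bits 01100100011101100010000100100000 = 1685463328

1685463328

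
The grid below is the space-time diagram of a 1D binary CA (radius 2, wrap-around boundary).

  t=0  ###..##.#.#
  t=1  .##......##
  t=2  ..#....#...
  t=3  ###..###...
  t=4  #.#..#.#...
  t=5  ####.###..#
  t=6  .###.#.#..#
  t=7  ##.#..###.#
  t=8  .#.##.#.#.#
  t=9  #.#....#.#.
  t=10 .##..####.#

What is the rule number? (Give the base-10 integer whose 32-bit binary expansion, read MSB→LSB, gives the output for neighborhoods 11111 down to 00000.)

  #####|#  b31=1 t=5,i=1
  ####.|#  b30=1 t=0,i=1
  ###.#|#  b29=1 t=5,i=3
  ###..|#  b28=1 t=0,i=2
  ##.##|.  b27=0 t=1,i=0
  ##.#.|.  b26=0 t=0,i=7
  ##..#|.  b25=0 t=0,i=3
  ##...|.  b24=0 t=1,i=3
  #.###|#  b23=1 t=0,i=10
  #.##.|.  b22=0 t=1,i=1
  #.#.#|.  b21=0 t=0,i=8
  #.#..|#  b20=1 t=4,i=2
  #..##|.  b19=0 t=0,i=4
  #..#.|.  b18=0 t=4,i=4
  #...#|.  b17=0 t=3,i=9
  #....|.  b16=0 t=1,i=4
  .####|.  b15=0 t=0,i=0
  .###.|.  b14=0 t=3,i=1
  .##.#|.  b13=0 t=0,i=6
  .##..|#  b12=1 t=1,i=2
  .#.##|#  b11=1 t=0,i=9
  .#.#.|#  b10=1 t=4,i=1
  .#..#|#  b9=1 t=4,i=3
  .#...|.  b8=0 t=2,i=3
  ..###|#  b7=1 t=3,i=0
  ..##.|.  b6=0 t=0,i=5
  ..#.#|#  b5=1 t=4,i=0
  ..#..|#  b4=1 t=2,i=2
  ...##|.  b3=0 t=1,i=8
  ...#.|#  b2=1 t=2,i=1
  ....#|#  b1=1 t=1,i=7
  .....|.  b0=0 t=1,i=5
  bits 11110000100100000001111010110110 = 4035976886

4035976886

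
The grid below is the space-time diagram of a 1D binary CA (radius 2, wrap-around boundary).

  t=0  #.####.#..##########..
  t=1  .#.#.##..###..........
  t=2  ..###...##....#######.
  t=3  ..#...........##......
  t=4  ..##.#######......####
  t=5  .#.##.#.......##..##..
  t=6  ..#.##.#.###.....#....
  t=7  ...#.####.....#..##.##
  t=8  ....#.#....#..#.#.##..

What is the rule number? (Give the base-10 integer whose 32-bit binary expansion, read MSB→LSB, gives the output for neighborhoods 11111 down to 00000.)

740863377

  nb #####: next=.  (t=0,i=12, bit31=0)
  nb ####.: next=.  (t=0,i=4, bit30=0)
  nb ###.#: next=#  (t=0,i=5, bit29=1)
  nb ###..: next=.  (t=0,i=19, bit28=0)
  nb ##.##: next=#  (t=4,i=4, bit27=1)
  nb ##.#.: next=#  (t=0,i=6, bit26=1)
  nb ##..#: next=.  (t=0,i=20, bit25=0)
  nb ##...: next=.  (t=1,i=12, bit24=0)
  nb #.###: next=.  (t=0,i=2, bit23=0)
  nb #.##.: next=.  (t=1,i=5, bit22=0)
  nb #.#.#: next=#  (t=1,i=3, bit21=1)
  nb #.#..: next=.  (t=0,i=7, bit20=0)
  nb #..##: next=#  (t=0,i=9, bit19=1)
  nb #..#.: next=.  (t=0,i=21, bit18=0)
  nb #...#: next=.  (t=2,i=0, bit17=0)
  nb #....: next=.  (t=1,i=13, bit16=0)
  nb .####: next=#  (t=0,i=3, bit15=1)
  nb .###.: next=.  (t=1,i=10, bit14=0)
  nb .##.#: next=#  (t=4,i=3, bit13=1)
  nb .##..: next=.  (t=1,i=6, bit12=0)
  nb .#.##: next=#  (t=0,i=1, bit11=1)
  nb .#.#.: next=#  (t=1,i=2, bit10=1)
  nb .#..#: next=.  (t=0,i=8, bit9=0)
  nb .#...: next=#  (t=3,i=3, bit8=1)
  nb ..###: next=#  (t=0,i=10, bit7=1)
  nb ..##.: next=.  (t=2,i=8, bit6=0)
  nb ..#.#: next=.  (t=0,i=0, bit5=0)
  nb ..#..: next=#  (t=3,i=2, bit4=1)
  nb ...##: next=.  (t=2,i=1, bit3=0)
  nb ...#.: next=.  (t=1,i=0, bit2=0)
  nb ....#: next=.  (t=1,i=21, bit1=0)
  nb .....: next=#  (t=1,i=14, bit0=1)
  bits 00101100001010001010110110010001 = 740863377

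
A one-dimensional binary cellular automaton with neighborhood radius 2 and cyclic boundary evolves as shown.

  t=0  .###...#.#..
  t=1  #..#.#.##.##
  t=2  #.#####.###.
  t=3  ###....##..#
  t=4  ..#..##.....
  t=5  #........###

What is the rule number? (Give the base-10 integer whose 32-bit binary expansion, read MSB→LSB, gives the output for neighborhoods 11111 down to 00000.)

480652587

  nb #####: next=.  (t=2,i=4, bit31=0)
  nb ####.: next=.  (t=2,i=5, bit30=0)
  nb ###.#: next=.  (t=2,i=6, bit29=0)
  nb ###..: next=#  (t=0,i=3, bit28=1)
  nb ##.##: next=#  (t=1,i=9, bit27=1)
  nb ##.#.: next=#  (t=2,i=11, bit26=1)
  nb ##..#: next=.  (t=1,i=1, bit25=0)
  nb ##...: next=.  (t=0,i=4, bit24=0)
  nb #.###: next=#  (t=1,i=10, bit23=1)
  nb #.##.: next=.  (t=1,i=7, bit22=0)
  nb #.#.#: next=#  (t=1,i=5, bit21=1)
  nb #.#..: next=.  (t=0,i=9, bit20=0)
  nb #..##: next=.  (t=3,i=10, bit19=0)
  nb #..#.: next=#  (t=1,i=2, bit18=1)
  nb #...#: next=#  (t=0,i=5, bit17=1)
  nb #....: next=.  (t=3,i=4, bit16=0)
  nb .####: next=.  (t=2,i=3, bit15=0)
  nb .###.: next=.  (t=0,i=2, bit14=0)
  nb .##.#: next=#  (t=1,i=8, bit13=1)
  nb .##..: next=.  (t=3,i=8, bit12=0)
  nb .#.##: next=#  (t=1,i=6, bit11=1)
  nb .#.#.: next=#  (t=0,i=8, bit10=1)
  nb .#..#: next=.  (t=4,i=3, bit9=0)
  nb .#...: next=#  (t=0,i=10, bit8=1)
  nb ..###: next=.  (t=0,i=1, bit7=0)
  nb ..##.: next=.  (t=3,i=7, bit6=0)
  nb ..#.#: next=#  (t=0,i=7, bit5=1)
  nb ..#..: next=.  (t=4,i=2, bit4=0)
  nb ...##: next=#  (t=0,i=0, bit3=1)
  nb ...#.: next=.  (t=0,i=6, bit2=0)
  nb ....#: next=#  (t=3,i=5, bit1=1)
  nb .....: next=#  (t=4,i=9, bit0=1)
  bits 00011100101001100010110100101011 = 480652587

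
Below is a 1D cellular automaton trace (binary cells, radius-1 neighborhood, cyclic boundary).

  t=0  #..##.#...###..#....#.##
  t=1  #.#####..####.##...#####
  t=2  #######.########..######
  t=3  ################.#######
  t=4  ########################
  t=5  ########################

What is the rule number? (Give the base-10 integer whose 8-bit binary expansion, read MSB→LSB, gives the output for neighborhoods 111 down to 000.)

238

  ### -> #   bit 7 = 1  t=0,i=11
  ##. -> #   bit 6 = 1  t=0,i=0
  #.# -> #   bit 5 = 1  t=0,i=5
  #.. -> .   bit 4 = 0  t=0,i=1
  .## -> #   bit 3 = 1  t=0,i=3
  .#. -> #   bit 2 = 1  t=0,i=6
  ..# -> #   bit 1 = 1  t=0,i=2
  ... -> .   bit 0 = 0  t=0,i=8
  bits 11101110 = 238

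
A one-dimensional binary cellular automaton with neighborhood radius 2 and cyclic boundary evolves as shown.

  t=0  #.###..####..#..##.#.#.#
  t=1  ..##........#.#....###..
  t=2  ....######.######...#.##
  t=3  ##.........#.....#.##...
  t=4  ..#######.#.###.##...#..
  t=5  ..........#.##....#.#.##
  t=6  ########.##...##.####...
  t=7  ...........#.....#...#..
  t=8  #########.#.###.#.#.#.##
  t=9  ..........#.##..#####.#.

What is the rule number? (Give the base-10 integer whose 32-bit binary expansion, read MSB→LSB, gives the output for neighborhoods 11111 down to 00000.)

  #####|.  b31=0 t=2,i=6
  ####.|.  b30=0 t=0,i=9
  ###.#|.  b29=0 t=2,i=9
  ###..|.  b28=0 t=0,i=4
  ##.##|.  b27=0 t=0,i=1
  ##.#.|.  b26=0 t=0,i=18
  ##..#|.  b25=0 t=0,i=5
  ##...|#  b24=1 t=1,i=4
  #.###|#  b23=1 t=0,i=2
  #.##.|.  b22=0 t=0,i=23
  #.#.#|#  b21=1 t=0,i=19
  #.#..|#  b20=1 t=1,i=14
  #..##|.  b19=0 t=0,i=6
  #..#.|#  b18=1 t=0,i=12
  #...#|.  b17=0 t=2,i=18
  #....|#  b16=1 t=1,i=5
  .####|.  b15=0 t=0,i=8
  .###.|#  b14=1 t=0,i=3
  .##.#|.  b13=0 t=0,i=0
  .##..|.  b12=0 t=1,i=3
  .#.##|.  b11=0 t=0,i=22
  .#.#.|#  b10=1 t=0,i=20
  .#..#|#  b9=1 t=0,i=14
  .#...|#  b8=1 t=1,i=15
  ..###|.  b7=0 t=0,i=7
  ..##.|.  b6=0 t=0,i=16
  ..#.#|#  b5=1 t=1,i=12
  ..#..|.  b4=0 t=0,i=13
  ...##|.  b3=0 t=1,i=1
  ...#.|#  b2=1 t=1,i=11
  ....#|.  b1=0 t=1,i=0
  .....|#  b0=1 t=1,i=6
  bits 00000001101101010100011100100101 = 28657445

28657445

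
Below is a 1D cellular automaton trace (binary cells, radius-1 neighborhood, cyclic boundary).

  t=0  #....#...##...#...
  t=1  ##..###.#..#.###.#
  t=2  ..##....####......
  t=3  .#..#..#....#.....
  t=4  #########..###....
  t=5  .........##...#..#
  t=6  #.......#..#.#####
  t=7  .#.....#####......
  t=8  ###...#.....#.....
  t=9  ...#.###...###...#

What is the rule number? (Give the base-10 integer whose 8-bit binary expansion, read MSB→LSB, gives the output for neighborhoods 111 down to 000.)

  [7] ### => .  t=1,i=0
  [6] ##. => .  t=0,i=10
  [5] #.# => .  t=1,i=7
  [4] #.. => #  t=0,i=1
  [3] .## => .  t=0,i=9
  [2] .#. => #  t=0,i=0
  [1] ..# => #  t=0,i=4
  [0] ... => .  t=0,i=2
  bits 00010110 = 22

22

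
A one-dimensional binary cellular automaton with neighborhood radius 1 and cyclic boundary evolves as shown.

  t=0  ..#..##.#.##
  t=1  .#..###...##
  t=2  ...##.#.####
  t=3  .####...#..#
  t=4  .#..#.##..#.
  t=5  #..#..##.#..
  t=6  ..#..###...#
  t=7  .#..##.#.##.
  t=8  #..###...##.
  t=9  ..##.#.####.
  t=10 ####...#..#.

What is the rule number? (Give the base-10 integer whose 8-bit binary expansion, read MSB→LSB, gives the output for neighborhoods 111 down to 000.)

  nb ###: next=.  (t=1,i=5, bit7=0)
  nb ##.: next=#  (t=0,i=6, bit6=1)
  nb #.#: next=.  (t=0,i=7, bit5=0)
  nb #..: next=.  (t=0,i=0, bit4=0)
  nb .##: next=#  (t=0,i=5, bit3=1)
  nb .#.: next=.  (t=0,i=2, bit2=0)
  nb ..#: next=#  (t=0,i=1, bit1=1)
  nb ...: next=#  (t=1,i=8, bit0=1)
  bits 01001011 = 75

75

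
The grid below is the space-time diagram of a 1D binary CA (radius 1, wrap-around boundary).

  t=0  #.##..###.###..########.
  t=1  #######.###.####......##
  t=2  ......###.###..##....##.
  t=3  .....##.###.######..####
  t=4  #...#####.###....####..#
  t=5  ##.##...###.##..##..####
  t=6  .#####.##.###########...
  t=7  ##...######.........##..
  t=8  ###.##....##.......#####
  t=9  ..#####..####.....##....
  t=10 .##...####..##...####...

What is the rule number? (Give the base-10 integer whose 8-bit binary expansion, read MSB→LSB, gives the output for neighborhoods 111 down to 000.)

  nb ###: next=.  (t=0,i=7, bit7=0)
  nb ##.: next=#  (t=0,i=3, bit6=1)
  nb #.#: next=#  (t=0,i=1, bit5=1)
  nb #..: next=#  (t=0,i=4, bit4=1)
  nb .##: next=#  (t=0,i=2, bit3=1)
  nb .#.: next=#  (t=0,i=0, bit2=1)
  nb ..#: next=#  (t=0,i=5, bit1=1)
  nb ...: next=.  (t=1,i=17, bit0=0)
  bits 01111110 = 126

126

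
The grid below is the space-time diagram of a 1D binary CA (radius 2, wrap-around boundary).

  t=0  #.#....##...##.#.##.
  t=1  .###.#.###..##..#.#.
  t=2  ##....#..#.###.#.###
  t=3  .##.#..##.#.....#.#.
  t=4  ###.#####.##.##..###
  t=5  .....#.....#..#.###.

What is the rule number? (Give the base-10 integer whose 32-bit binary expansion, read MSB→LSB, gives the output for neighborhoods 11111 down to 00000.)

  #####|.  b31=0 t=2,i=19
  ####.|.  b30=0 t=2,i=0
  ###.#|.  b29=0 t=1,i=3
  ###..|#  b28=1 t=1,i=9
  ##.##|.  b27=0 t=4,i=3
  ##.#.|.  b26=0 t=0,i=14
  ##..#|.  b25=0 t=1,i=10
  ##...|#  b24=1 t=0,i=9
  #.###|.  b23=0 t=1,i=7
  #.##.|.  b22=0 t=0,i=17
  #.#.#|.  b21=0 t=0,i=0
  #.#..|#  b20=1 t=0,i=2
  #..##|#  b19=1 t=1,i=0
  #..#.|#  b18=1 t=1,i=15
  #...#|.  b17=0 t=0,i=10
  #....|.  b16=0 t=0,i=4
  .####|#  b15=1 t=2,i=18
  .###.|.  b14=0 t=1,i=2
  .##.#|#  b13=1 t=0,i=13
  .##..|#  b12=1 t=0,i=8
  .#.##|#  b11=1 t=0,i=16
  .#.#.|#  b10=1 t=0,i=1
  .#..#|#  b9=1 t=1,i=19
  .#...|#  b8=1 t=0,i=3
  ..###|#  b7=1 t=1,i=1
  ..##.|#  b6=1 t=0,i=7
  ..#.#|.  b5=0 t=1,i=16
  ..#..|.  b4=0 t=2,i=6
  ...##|.  b3=0 t=0,i=6
  ...#.|.  b2=0 t=2,i=5
  ....#|#  b1=1 t=0,i=5
  .....|#  b0=1 t=3,i=13
  bits 00010001000111001011111111000011 = 287096771

287096771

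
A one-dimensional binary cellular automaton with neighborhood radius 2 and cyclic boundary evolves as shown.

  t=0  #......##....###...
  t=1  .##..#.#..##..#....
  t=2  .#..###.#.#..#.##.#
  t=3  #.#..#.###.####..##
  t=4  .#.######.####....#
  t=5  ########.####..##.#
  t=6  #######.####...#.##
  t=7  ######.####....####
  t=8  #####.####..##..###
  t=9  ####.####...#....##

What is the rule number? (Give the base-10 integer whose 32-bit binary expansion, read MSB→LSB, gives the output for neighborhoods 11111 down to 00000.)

  ##### -> #   bit 31 = 1  t=4,i=5
  ####. -> #   bit 30 = 1  t=3,i=13
  ###.# -> .   bit 29 = 0  t=2,i=6
  ###.. -> .   bit 28 = 0  t=0,i=15
  ##.## -> #   bit 27 = 1  t=3,i=10
  ##.#. -> #   bit 26 = 1  t=2,i=7
  ##..# -> .   bit 25 = 0  t=1,i=3
  ##... -> .   bit 24 = 0  t=0,i=9
  #.### -> #   bit 23 = 1  t=3,i=7
  #.##. -> .   bit 22 = 0  t=2,i=15
  #.#.# -> #   bit 21 = 1  t=2,i=8
  #.#.. -> .   bit 20 = 0  t=1,i=7
  #..## -> .   bit 19 = 0  t=1,i=9
  #..#. -> #   bit 18 = 1  t=1,i=4
  #...# -> .   bit 17 = 0  t=0,i=17
  #.... -> #   bit 16 = 1  t=0,i=2
  .#### -> #   bit 15 = 1  t=3,i=12
  .###. -> #   bit 14 = 1  t=0,i=14
  .##.# -> .   bit 13 = 0  t=2,i=16
  .##.. -> .   bit 12 = 0  t=0,i=8
  .#.## -> #   bit 11 = 1  t=2,i=14
  .#.#. -> #   bit 10 = 1  t=1,i=6
  .#..# -> #   bit 9 = 1  t=1,i=8
  .#... -> #   bit 8 = 1  t=0,i=1
  ..### -> .   bit 7 = 0  t=0,i=13
  ..##. -> #   bit 6 = 1  t=0,i=7
  ..#.# -> #   bit 5 = 1  t=1,i=5
  ..#.. -> .   bit 4 = 0  t=0,i=0
  ...## -> .   bit 3 = 0  t=0,i=6
  ...#. -> .   bit 2 = 0  t=0,i=18
  ....# -> #   bit 1 = 1  t=0,i=5
  ..... -> .   bit 0 = 0  t=0,i=3
  bits 11001100101001011100111101100010 = 3433418594

3433418594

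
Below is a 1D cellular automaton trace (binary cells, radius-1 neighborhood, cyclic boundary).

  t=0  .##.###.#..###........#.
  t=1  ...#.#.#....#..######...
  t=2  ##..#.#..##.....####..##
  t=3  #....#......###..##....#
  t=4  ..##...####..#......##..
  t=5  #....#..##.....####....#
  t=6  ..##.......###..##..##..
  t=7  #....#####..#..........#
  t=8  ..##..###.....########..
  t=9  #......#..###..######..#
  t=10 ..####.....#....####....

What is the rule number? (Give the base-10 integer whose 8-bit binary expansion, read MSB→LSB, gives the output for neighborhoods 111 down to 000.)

  [7] ### => #  t=0,i=5
  [6] ##. => .  t=0,i=2
  [5] #.# => #  t=0,i=3
  [4] #.. => .  t=0,i=9
  [3] .## => .  t=0,i=1
  [2] .#. => .  t=0,i=8
  [1] ..# => .  t=0,i=0
  [0] ... => #  t=0,i=15
  bits 10100001 = 161

161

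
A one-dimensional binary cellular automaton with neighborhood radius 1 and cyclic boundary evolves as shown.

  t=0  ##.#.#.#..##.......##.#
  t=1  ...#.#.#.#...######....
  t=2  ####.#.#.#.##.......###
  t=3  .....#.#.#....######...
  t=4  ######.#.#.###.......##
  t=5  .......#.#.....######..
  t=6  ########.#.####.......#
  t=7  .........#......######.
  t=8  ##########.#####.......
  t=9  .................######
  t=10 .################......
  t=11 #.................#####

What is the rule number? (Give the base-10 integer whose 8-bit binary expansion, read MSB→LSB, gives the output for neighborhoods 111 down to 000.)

  nb ###: next=.  (t=0,i=0, bit7=0)
  nb ##.: next=.  (t=0,i=1, bit6=0)
  nb #.#: next=.  (t=0,i=2, bit5=0)
  nb #..: next=.  (t=0,i=8, bit4=0)
  nb .##: next=.  (t=0,i=10, bit3=0)
  nb .#.: next=#  (t=0,i=3, bit2=1)
  nb ..#: next=#  (t=0,i=9, bit1=1)
  nb ...: next=#  (t=0,i=13, bit0=1)
  bits 00000111 = 7

7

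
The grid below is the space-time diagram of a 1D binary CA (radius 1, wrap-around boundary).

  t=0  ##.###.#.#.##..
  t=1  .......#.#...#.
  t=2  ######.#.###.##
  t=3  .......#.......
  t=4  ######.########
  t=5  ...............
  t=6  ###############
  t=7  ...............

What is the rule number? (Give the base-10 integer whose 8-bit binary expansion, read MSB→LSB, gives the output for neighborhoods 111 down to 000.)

  nb ###: next=.  (t=0,i=4, bit7=0)
  nb ##.: next=.  (t=0,i=1, bit6=0)
  nb #.#: next=.  (t=0,i=2, bit5=0)
  nb #..: next=#  (t=0,i=13, bit4=1)
  nb .##: next=.  (t=0,i=0, bit3=0)
  nb .#.: next=#  (t=0,i=7, bit2=1)
  nb ..#: next=.  (t=0,i=14, bit1=0)
  nb ...: next=#  (t=1,i=0, bit0=1)
  bits 00010101 = 21

21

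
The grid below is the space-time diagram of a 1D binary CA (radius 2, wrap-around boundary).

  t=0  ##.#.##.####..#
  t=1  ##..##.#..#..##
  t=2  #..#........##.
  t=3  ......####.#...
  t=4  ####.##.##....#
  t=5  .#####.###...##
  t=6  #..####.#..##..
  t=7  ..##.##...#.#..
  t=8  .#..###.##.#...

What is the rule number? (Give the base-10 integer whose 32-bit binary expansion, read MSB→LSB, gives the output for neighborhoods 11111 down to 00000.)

  nb #####: next=#  (t=4,i=1, bit31=1)
  nb ####.: next=#  (t=0,i=10, bit30=1)
  nb ###.#: next=#  (t=0,i=1, bit29=1)
  nb ###..: next=.  (t=0,i=11, bit28=0)
  nb ##.##: next=#  (t=0,i=7, bit27=1)
  nb ##.#.: next=.  (t=0,i=2, bit26=0)
  nb ##..#: next=.  (t=0,i=12, bit25=0)
  nb ##...: next=.  (t=4,i=10, bit24=0)
  nb #.###: next=.  (t=0,i=8, bit23=0)
  nb #.##.: next=#  (t=0,i=5, bit22=1)
  nb #.#.#: next=.  (t=0,i=3, bit21=0)
  nb #.#..: next=.  (t=1,i=7, bit20=0)
  nb #..##: next=#  (t=0,i=13, bit19=1)
  nb #..#.: next=.  (t=1,i=9, bit18=0)
  nb #...#: next=#  (t=5,i=11, bit17=1)
  nb #....: next=.  (t=2,i=5, bit16=0)
  nb .####: next=.  (t=0,i=9, bit15=0)
  nb .###.: next=#  (t=0,i=0, bit14=1)
  nb .##.#: next=.  (t=0,i=6, bit13=0)
  nb .##..: next=#  (t=4,i=9, bit12=1)
  nb .#.##: next=#  (t=0,i=4, bit11=1)
  nb .#.#.: next=#  (t=7,i=11, bit10=1)
  nb .#..#: next=.  (t=1,i=8, bit9=0)
  nb .#...: next=.  (t=2,i=4, bit8=0)
  nb ..###: next=#  (t=0,i=14, bit7=1)
  nb ..##.: next=.  (t=1,i=4, bit6=0)
  nb ..#.#: next=.  (t=7,i=10, bit5=0)
  nb ..#..: next=.  (t=1,i=10, bit4=0)
  nb ...##: next=#  (t=2,i=11, bit3=1)
  nb ...#.: next=#  (t=7,i=9, bit2=1)
  nb ....#: next=.  (t=2,i=10, bit1=0)
  nb .....: next=#  (t=2,i=6, bit0=1)
  bits 11101000010010100101110010001101 = 3897187469

3897187469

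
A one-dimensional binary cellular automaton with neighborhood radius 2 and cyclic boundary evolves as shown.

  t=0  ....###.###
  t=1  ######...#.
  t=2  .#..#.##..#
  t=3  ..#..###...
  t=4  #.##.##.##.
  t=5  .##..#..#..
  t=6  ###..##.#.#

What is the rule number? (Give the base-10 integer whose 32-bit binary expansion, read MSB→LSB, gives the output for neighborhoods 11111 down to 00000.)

1094965978

  #####|.  b31=0 t=1,i=2
  ####.|#  b30=1 t=1,i=4
  ###.#|.  b29=0 t=0,i=6
  ###..|.  b28=0 t=0,i=10
  ##.##|.  b27=0 t=0,i=7
  ##.#.|.  b26=0 t=4,i=10
  ##..#|.  b25=0 t=2,i=8
  ##...|#  b24=1 t=0,i=0
  #.###|.  b23=0 t=0,i=8
  #.##.|#  b22=1 t=2,i=6
  #.#.#|.  b21=0 t=4,i=0
  #.#..|.  b20=0 t=2,i=1
  #..##|.  b19=0 t=3,i=4
  #..#.|.  b18=0 t=2,i=3
  #...#|#  b17=1 t=1,i=7
  #....|#  b16=1 t=0,i=1
  .####|#  b15=1 t=1,i=1
  .###.|#  b14=1 t=0,i=5
  .##.#|.  b13=0 t=4,i=3
  .##..|#  b12=1 t=2,i=7
  .#.##|#  b11=1 t=1,i=10
  .#.#.|.  b10=0 t=2,i=0
  .#..#|#  b9=1 t=2,i=2
  .#...|.  b8=0 t=5,i=9
  ..###|#  b7=1 t=0,i=4
  ..##.|#  b6=1 t=5,i=1
  ..#.#|.  b5=0 t=1,i=9
  ..#..|#  b4=1 t=3,i=2
  ...##|#  b3=1 t=0,i=3
  ...#.|.  b2=0 t=1,i=8
  ....#|#  b1=1 t=0,i=2
  .....|.  b0=0 t=3,i=10
  bits 01000001010000111101101011011010 = 1094965978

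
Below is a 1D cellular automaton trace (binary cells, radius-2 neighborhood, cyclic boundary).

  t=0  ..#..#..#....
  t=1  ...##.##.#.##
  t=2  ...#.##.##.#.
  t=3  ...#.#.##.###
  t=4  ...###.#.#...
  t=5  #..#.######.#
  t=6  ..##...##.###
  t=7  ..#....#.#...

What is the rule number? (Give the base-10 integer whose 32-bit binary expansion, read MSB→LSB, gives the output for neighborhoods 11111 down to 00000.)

2893285345

  nb #####: next=#  (t=5,i=7, bit31=1)
  nb ####.: next=.  (t=5,i=9, bit30=0)
  nb ###.#: next=#  (t=4,i=5, bit29=1)
  nb ###..: next=.  (t=3,i=12, bit28=0)
  nb ##.##: next=#  (t=1,i=5, bit27=1)
  nb ##.#.: next=#  (t=1,i=8, bit26=1)
  nb ##..#: next=.  (t=5,i=1, bit25=0)
  nb ##...: next=.  (t=1,i=0, bit24=0)
  nb #.###: next=.  (t=3,i=10, bit23=0)
  nb #.##.: next=#  (t=1,i=6, bit22=1)
  nb #.#.#: next=#  (t=1,i=9, bit21=1)
  nb #.#..: next=#  (t=2,i=11, bit20=1)
  nb #..##: next=.  (t=6,i=1, bit19=0)
  nb #..#.: next=#  (t=0,i=4, bit18=1)
  nb #...#: next=.  (t=1,i=1, bit17=0)
  nb #....: next=.  (t=0,i=10, bit16=0)
  nb .####: next=.  (t=5,i=6, bit15=0)
  nb .###.: next=.  (t=3,i=11, bit14=0)
  nb .##.#: next=.  (t=1,i=4, bit13=0)
  nb .##..: next=.  (t=1,i=12, bit12=0)
  nb .#.##: next=.  (t=1,i=10, bit11=0)
  nb .#.#.: next=#  (t=3,i=4, bit10=1)
  nb .#..#: next=#  (t=0,i=3, bit9=1)
  nb .#...: next=#  (t=0,i=9, bit8=1)
  nb ..###: next=#  (t=4,i=3, bit7=1)
  nb ..##.: next=#  (t=1,i=3, bit6=1)
  nb ..#.#: next=#  (t=2,i=3, bit5=1)
  nb ..#..: next=.  (t=0,i=2, bit4=0)
  nb ...##: next=.  (t=1,i=2, bit3=0)
  nb ...#.: next=.  (t=0,i=1, bit2=0)
  nb ....#: next=.  (t=0,i=0, bit1=0)
  nb .....: next=#  (t=0,i=11, bit0=1)
  bits 10101100011101000000011111100001 = 2893285345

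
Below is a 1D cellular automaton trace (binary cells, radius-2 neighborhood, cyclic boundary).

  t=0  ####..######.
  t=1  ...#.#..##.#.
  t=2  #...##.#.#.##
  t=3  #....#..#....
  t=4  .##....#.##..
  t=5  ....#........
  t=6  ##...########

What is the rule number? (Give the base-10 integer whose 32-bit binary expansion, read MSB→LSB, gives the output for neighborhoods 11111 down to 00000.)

2954700033

  nb #####: next=#  (t=0,i=8, bit31=1)
  nb ####.: next=.  (t=0,i=2, bit30=0)
  nb ###.#: next=#  (t=0,i=11, bit29=1)
  nb ###..: next=#  (t=0,i=3, bit28=1)
  nb ##.##: next=.  (t=0,i=12, bit27=0)
  nb ##.#.: next=.  (t=1,i=10, bit26=0)
  nb ##..#: next=.  (t=0,i=4, bit25=0)
  nb ##...: next=.  (t=2,i=1, bit24=0)
  nb #.###: next=.  (t=0,i=0, bit23=0)
  nb #.##.: next=.  (t=4,i=9, bit22=0)
  nb #.#.#: next=.  (t=2,i=7, bit21=0)
  nb #.#..: next=#  (t=1,i=5, bit20=1)
  nb #..##: next=#  (t=0,i=5, bit19=1)
  nb #..#.: next=#  (t=3,i=7, bit18=1)
  nb #...#: next=.  (t=2,i=2, bit17=0)
  nb #....: next=#  (t=1,i=0, bit16=1)
  nb .####: next=.  (t=0,i=1, bit15=0)
  nb .###.: next=.  (t=2,i=12, bit14=0)
  nb .##.#: next=#  (t=1,i=9, bit13=1)
  nb .##..: next=.  (t=4,i=2, bit12=0)
  nb .#.##: next=.  (t=2,i=10, bit11=0)
  nb .#.#.: next=#  (t=1,i=4, bit10=1)
  nb .#..#: next=.  (t=1,i=6, bit9=0)
  nb .#...: next=#  (t=1,i=12, bit8=1)
  nb ..###: next=.  (t=0,i=6, bit7=0)
  nb ..##.: next=.  (t=1,i=8, bit6=0)
  nb ..#.#: next=.  (t=1,i=3, bit5=0)
  nb ..#..: next=.  (t=3,i=0, bit4=0)
  nb ...##: next=.  (t=2,i=3, bit3=0)
  nb ...#.: next=.  (t=1,i=2, bit2=0)
  nb ....#: next=.  (t=1,i=1, bit1=0)
  nb .....: next=#  (t=5,i=0, bit0=1)
  bits 10110000000111010010010100000001 = 2954700033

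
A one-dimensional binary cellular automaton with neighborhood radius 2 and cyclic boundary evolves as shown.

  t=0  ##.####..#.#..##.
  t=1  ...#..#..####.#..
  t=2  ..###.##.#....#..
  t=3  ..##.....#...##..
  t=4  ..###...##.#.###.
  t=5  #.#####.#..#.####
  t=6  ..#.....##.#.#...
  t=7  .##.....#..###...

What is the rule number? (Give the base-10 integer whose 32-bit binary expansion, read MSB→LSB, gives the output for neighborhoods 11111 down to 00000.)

  nb #####: next=.  (t=5,i=4, bit31=0)
  nb ####.: next=.  (t=0,i=5, bit30=0)
  nb ###.#: next=.  (t=1,i=12, bit29=0)
  nb ###..: next=#  (t=0,i=6, bit28=1)
  nb ##.##: next=.  (t=0,i=2, bit27=0)
  nb ##.#.: next=.  (t=1,i=13, bit26=0)
  nb ##..#: next=.  (t=0,i=7, bit25=0)
  nb ##...: next=#  (t=3,i=4, bit24=1)
  nb #.###: next=#  (t=0,i=3, bit23=1)
  nb #.##.: next=.  (t=0,i=0, bit22=0)
  nb #.#.#: next=#  (t=4,i=11, bit21=1)
  nb #.#..: next=#  (t=0,i=11, bit20=1)
  nb #..##: next=.  (t=0,i=13, bit19=0)
  nb #..#.: next=.  (t=0,i=8, bit18=0)
  nb #...#: next=#  (t=3,i=11, bit17=1)
  nb #....: next=.  (t=1,i=16, bit16=0)
  nb .####: next=.  (t=0,i=4, bit15=0)
  nb .###.: next=#  (t=2,i=3, bit14=1)
  nb .##.#: next=.  (t=0,i=1, bit13=0)
  nb .##..: next=#  (t=3,i=3, bit12=1)
  nb .#.##: next=.  (t=4,i=12, bit11=0)
  nb .#.#.: next=#  (t=0,i=10, bit10=1)
  nb .#..#: next=#  (t=0,i=12, bit9=1)
  nb .#...: next=.  (t=1,i=15, bit8=0)
  nb ..###: next=#  (t=1,i=9, bit7=1)
  nb ..##.: next=#  (t=0,i=14, bit6=1)
  nb ..#.#: next=#  (t=0,i=9, bit5=1)
  nb ..#..: next=#  (t=1,i=3, bit4=1)
  nb ...##: next=.  (t=2,i=1, bit3=0)
  nb ...#.: next=#  (t=1,i=2, bit2=1)
  nb ....#: next=.  (t=1,i=1, bit1=0)
  nb .....: next=.  (t=1,i=0, bit0=0)
  bits 00010001101100100101011011110100 = 296900340

296900340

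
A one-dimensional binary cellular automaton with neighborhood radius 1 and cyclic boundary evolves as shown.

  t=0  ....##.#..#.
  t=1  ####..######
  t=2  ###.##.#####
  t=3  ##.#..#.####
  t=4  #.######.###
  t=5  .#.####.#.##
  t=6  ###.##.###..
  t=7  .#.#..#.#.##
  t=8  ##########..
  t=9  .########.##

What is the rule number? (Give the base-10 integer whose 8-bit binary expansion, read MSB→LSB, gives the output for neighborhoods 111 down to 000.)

  nb ###: next=#  (t=1,i=0, bit7=1)
  nb ##.: next=.  (t=0,i=5, bit6=0)
  nb #.#: next=#  (t=0,i=6, bit5=1)
  nb #..: next=#  (t=0,i=8, bit4=1)
  nb .##: next=.  (t=0,i=4, bit3=0)
  nb .#.: next=#  (t=0,i=7, bit2=1)
  nb ..#: next=#  (t=0,i=3, bit1=1)
  nb ...: next=#  (t=0,i=0, bit0=1)
  bits 10110111 = 183

183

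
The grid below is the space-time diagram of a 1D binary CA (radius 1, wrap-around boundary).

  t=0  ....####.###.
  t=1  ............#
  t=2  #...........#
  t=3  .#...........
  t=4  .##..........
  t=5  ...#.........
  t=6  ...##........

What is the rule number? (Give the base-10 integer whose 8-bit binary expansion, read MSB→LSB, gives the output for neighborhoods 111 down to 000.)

20

  ###|.  b7=0 t=0,i=5
  ##.|.  b6=0 t=0,i=7
  #.#|.  b5=0 t=0,i=8
  #..|#  b4=1 t=0,i=12
  .##|.  b3=0 t=0,i=4
  .#.|#  b2=1 t=1,i=12
  ..#|.  b1=0 t=0,i=3
  ...|.  b0=0 t=0,i=0
  bits 00010100 = 20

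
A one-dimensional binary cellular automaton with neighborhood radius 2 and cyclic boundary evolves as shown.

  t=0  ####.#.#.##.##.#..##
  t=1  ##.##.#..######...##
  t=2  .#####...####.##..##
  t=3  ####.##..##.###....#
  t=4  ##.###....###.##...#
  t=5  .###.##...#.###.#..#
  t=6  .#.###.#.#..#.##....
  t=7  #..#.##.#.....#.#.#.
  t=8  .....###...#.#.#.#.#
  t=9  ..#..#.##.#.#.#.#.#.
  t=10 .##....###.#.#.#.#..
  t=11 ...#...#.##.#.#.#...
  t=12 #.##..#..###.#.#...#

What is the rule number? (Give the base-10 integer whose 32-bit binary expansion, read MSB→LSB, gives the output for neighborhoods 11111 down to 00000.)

3183518869

  #####|#  b31=1 t=0,i=0
  ####.|.  b30=0 t=0,i=2
  ###.#|#  b29=1 t=0,i=3
  ###..|#  b28=1 t=1,i=14
  ##.##|#  b27=1 t=0,i=11
  ##.#.|#  b26=1 t=0,i=4
  ##..#|.  b25=0 t=2,i=16
  ##...|#  b24=1 t=1,i=15
  #.###|#  b23=1 t=2,i=1
  #.##.|#  b22=1 t=0,i=9
  #.#.#|.  b21=0 t=0,i=5
  #.#..|.  b20=0 t=0,i=15
  #..##|.  b19=0 t=0,i=17
  #..#.|.  b18=0 t=5,i=18
  #...#|.  b17=0 t=1,i=16
  #....|.  b16=0 t=3,i=16
  .####|#  b15=1 t=0,i=19
  .###.|.  b14=0 t=3,i=13
  .##.#|#  b13=1 t=0,i=10
  .##..|.  b12=0 t=2,i=15
  .#.##|.  b11=0 t=0,i=8
  .#.#.|#  b10=1 t=0,i=6
  .#..#|.  b9=0 t=0,i=16
  .#...|.  b8=0 t=7,i=9
  ..###|#  b7=1 t=0,i=18
  ..##.|.  b6=0 t=2,i=18
  ..#.#|.  b5=0 t=5,i=10
  ..#..|#  b4=1 t=9,i=2
  ...##|.  b3=0 t=1,i=17
  ...#.|#  b2=1 t=5,i=9
  ....#|.  b1=0 t=3,i=17
  .....|#  b0=1 t=6,i=18
  bits 10111101110000001010010010010101 = 3183518869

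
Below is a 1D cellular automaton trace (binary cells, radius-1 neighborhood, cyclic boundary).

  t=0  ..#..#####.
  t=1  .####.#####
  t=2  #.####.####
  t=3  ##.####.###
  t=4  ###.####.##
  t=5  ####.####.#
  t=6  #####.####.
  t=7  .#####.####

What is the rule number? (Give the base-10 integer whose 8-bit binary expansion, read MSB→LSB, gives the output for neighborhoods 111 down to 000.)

246

  nb ###: next=#  (t=0,i=6, bit7=1)
  nb ##.: next=#  (t=0,i=9, bit6=1)
  nb #.#: next=#  (t=1,i=0, bit5=1)
  nb #..: next=#  (t=0,i=3, bit4=1)
  nb .##: next=.  (t=0,i=5, bit3=0)
  nb .#.: next=#  (t=0,i=2, bit2=1)
  nb ..#: next=#  (t=0,i=1, bit1=1)
  nb ...: next=.  (t=0,i=0, bit0=0)
  bits 11110110 = 246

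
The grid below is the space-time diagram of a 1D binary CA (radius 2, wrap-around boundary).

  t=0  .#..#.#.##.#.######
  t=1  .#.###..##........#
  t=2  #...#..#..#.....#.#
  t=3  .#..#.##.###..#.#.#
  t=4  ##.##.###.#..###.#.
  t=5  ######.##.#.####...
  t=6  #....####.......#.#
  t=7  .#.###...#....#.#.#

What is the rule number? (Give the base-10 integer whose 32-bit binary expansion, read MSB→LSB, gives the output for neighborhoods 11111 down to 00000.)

693921210

  ##### -> .   bit 31 = 0  t=0,i=15
  ####. -> .   bit 30 = 0  t=0,i=17
  ###.# -> #   bit 29 = 1  t=0,i=18
  ###.. -> .   bit 28 = 0  t=1,i=5
  ##.## -> #   bit 27 = 1  t=3,i=8
  ##.#. -> .   bit 26 = 0  t=0,i=0
  ##..# -> .   bit 25 = 0  t=1,i=6
  ##... -> #   bit 24 = 1  t=1,i=10
  #.### -> .   bit 23 = 0  t=0,i=13
  #.##. -> #   bit 22 = 1  t=0,i=8
  #.#.# -> .   bit 21 = 0  t=0,i=6
  #.#.. -> #   bit 20 = 1  t=0,i=1
  #..## -> #   bit 19 = 1  t=1,i=7
  #..#. -> #   bit 18 = 1  t=0,i=3
  #...# -> .   bit 17 = 0  t=2,i=2
  #.... -> .   bit 16 = 0  t=1,i=11
  .#### -> .   bit 15 = 0  t=0,i=14
  .###. -> #   bit 14 = 1  t=1,i=4
  .##.# -> #   bit 13 = 1  t=0,i=9
  .##.. -> .   bit 12 = 0  t=1,i=9
  .#.## -> .   bit 11 = 0  t=0,i=7
  .#.#. -> #   bit 10 = 1  t=0,i=5
  .#..# -> .   bit 9 = 0  t=0,i=2
  .#... -> #   bit 8 = 1  t=2,i=11
  ..### -> #   bit 7 = 1  t=4,i=13
  ..##. -> .   bit 6 = 0  t=1,i=8
  ..#.# -> #   bit 5 = 1  t=0,i=4
  ..#.. -> #   bit 4 = 1  t=2,i=4
  ...## -> #   bit 3 = 1  t=5,i=18
  ...#. -> .   bit 2 = 0  t=1,i=17
  ....# -> #   bit 1 = 1  t=1,i=16
  ..... -> .   bit 0 = 0  t=1,i=12
  bits 00101001010111000110010110111010 = 693921210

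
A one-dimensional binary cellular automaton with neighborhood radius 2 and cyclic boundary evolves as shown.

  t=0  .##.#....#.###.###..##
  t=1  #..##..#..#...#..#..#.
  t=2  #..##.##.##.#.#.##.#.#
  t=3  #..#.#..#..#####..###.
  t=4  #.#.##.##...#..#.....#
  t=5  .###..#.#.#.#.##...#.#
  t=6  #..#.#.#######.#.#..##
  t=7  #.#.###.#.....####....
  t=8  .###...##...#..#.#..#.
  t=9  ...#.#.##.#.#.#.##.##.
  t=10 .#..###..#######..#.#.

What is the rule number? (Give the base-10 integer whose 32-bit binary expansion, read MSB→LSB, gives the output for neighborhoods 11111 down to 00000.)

  #####|.  b31=0 t=3,i=13
  ####.|.  b30=0 t=3,i=14
  ###.#|.  b29=0 t=0,i=13
  ###..|#  b28=1 t=0,i=17
  ##.##|#  b27=1 t=0,i=0
  ##.#.|#  b26=1 t=0,i=3
  ##..#|.  b25=0 t=0,i=18
  ##...|.  b24=0 t=4,i=9
  #.###|.  b23=0 t=0,i=11
  #.##.|.  b22=0 t=0,i=1
  #.#.#|#  b21=1 t=2,i=12
  #.#..|#  b20=1 t=0,i=4
  #..##|.  b19=0 t=0,i=19
  #..#.|#  b18=1 t=1,i=6
  #...#|#  b17=1 t=1,i=12
  #....|.  b16=0 t=0,i=6
  .####|#  b15=1 t=3,i=12
  .###.|.  b14=0 t=0,i=12
  .##.#|.  b13=0 t=0,i=2
  .##..|#  b12=1 t=1,i=4
  .#.##|#  b11=1 t=0,i=10
  .#.#.|#  b10=1 t=1,i=21
  .#..#|.  b9=0 t=1,i=1
  .#...|.  b8=0 t=0,i=5
  ..###|.  b7=0 t=3,i=11
  ..##.|#  b6=1 t=0,i=20
  ..#.#|.  b5=0 t=0,i=9
  ..#..|#  b4=1 t=1,i=7
  ...##|.  b3=0 t=4,i=20
  ...#.|.  b2=0 t=0,i=8
  ....#|#  b1=1 t=0,i=7
  .....|.  b0=0 t=4,i=18
  bits 00011100001101101001110001010010 = 473341010

473341010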